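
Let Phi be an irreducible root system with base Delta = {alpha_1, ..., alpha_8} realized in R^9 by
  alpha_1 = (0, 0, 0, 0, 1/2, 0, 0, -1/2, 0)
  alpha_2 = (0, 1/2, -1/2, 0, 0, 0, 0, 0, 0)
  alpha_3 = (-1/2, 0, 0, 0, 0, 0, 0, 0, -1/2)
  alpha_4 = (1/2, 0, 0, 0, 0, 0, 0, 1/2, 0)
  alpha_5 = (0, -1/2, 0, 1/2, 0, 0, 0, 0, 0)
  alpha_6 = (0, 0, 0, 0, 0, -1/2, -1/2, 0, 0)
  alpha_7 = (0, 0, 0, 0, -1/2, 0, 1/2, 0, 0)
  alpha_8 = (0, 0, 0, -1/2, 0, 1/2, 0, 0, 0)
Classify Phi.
A_8 (sl(9))

Compute the Cartan integers a_ij = 2(alpha_i, alpha_j)/(alpha_j, alpha_j); the resulting 8x8 Cartan matrix is
[[2, 0, 0, -1, 0, 0, -1, 0], [0, 2, 0, 0, -1, 0, 0, 0], [0, 0, 2, -1, 0, 0, 0, 0], [-1, 0, -1, 2, 0, 0, 0, 0], [0, -1, 0, 0, 2, 0, 0, -1], [0, 0, 0, 0, 0, 2, -1, -1], [-1, 0, 0, 0, 0, -1, 2, 0], [0, 0, 0, 0, -1, -1, 0, 2]].
All simple roots have the same length, so the diagram is simply laced. The associated Dynkin diagram is a chain of 8 nodes with single edges (A_8), so the type is A_8 (the algebra sl(9)).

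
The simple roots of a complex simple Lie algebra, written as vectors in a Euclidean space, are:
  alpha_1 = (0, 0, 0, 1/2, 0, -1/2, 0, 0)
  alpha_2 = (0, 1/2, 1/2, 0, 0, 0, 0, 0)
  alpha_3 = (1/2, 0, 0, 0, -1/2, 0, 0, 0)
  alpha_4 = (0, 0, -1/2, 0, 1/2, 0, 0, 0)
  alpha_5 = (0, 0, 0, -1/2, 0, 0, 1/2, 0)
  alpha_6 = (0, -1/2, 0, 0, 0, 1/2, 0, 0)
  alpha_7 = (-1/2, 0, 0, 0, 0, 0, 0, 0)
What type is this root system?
Compute the Cartan integers a_ij = 2(alpha_i, alpha_j)/(alpha_j, alpha_j); the resulting 7x7 Cartan matrix is
[[2, 0, 0, 0, -1, -1, 0], [0, 2, 0, -1, 0, -1, 0], [0, 0, 2, -1, 0, 0, -2], [0, -1, -1, 2, 0, 0, 0], [-1, 0, 0, 0, 2, 0, 0], [-1, -1, 0, 0, 0, 2, 0], [0, 0, -1, 0, 0, 0, 2]].
The roots have two lengths (squared-length ratio 2:1); the short ones are alpha_{7}. The associated Dynkin diagram is a chain of 7 nodes with a double edge at one end; the terminal node there is the unique short simple root (B_7), so the type is B_7 (the algebra so(15)).

B_7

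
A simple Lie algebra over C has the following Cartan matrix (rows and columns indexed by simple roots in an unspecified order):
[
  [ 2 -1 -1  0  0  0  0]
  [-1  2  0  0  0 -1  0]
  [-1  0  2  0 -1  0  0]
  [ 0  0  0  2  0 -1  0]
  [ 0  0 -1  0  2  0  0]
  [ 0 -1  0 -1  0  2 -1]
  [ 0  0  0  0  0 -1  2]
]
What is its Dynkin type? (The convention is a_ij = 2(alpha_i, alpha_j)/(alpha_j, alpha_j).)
D_7

The matrix has rank 7 with 2's on the diagonal. Reading the off-diagonal entries as Dynkin edges (a single edge where a_ij = a_ji = -1; a double or triple edge where a_ij * a_ji = 2 or 3), the diagram is a chain of 5 nodes with a fork of two nodes at one end (D_7). One simple-root ordering that puts it in standard form is (alpha_5, alpha_3, alpha_1, alpha_2, alpha_6, alpha_4, alpha_7). So the algebra is type D_7, i.e. so(14).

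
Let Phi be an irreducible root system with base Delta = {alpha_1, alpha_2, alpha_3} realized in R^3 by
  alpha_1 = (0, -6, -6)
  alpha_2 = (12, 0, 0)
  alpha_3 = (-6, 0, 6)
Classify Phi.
Compute the Cartan integers a_ij = 2(alpha_i, alpha_j)/(alpha_j, alpha_j); the resulting 3x3 Cartan matrix is
[[2, 0, -1], [0, 2, -2], [-1, -1, 2]].
The roots have two lengths (squared-length ratio 2:1); the short ones are alpha_{1,3}. The associated Dynkin diagram is a chain of 3 nodes with a double edge at one end; the terminal node there is the unique long simple root (C_3), so the type is C_3 (the algebra sp(6)).

C3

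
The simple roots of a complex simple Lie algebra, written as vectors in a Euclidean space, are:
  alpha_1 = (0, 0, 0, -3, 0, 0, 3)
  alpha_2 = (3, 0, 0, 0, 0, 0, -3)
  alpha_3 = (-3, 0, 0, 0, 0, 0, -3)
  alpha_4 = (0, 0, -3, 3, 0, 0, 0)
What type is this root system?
D_4

Compute the Cartan integers a_ij = 2(alpha_i, alpha_j)/(alpha_j, alpha_j); the resulting 4x4 Cartan matrix is
[[2, -1, -1, -1], [-1, 2, 0, 0], [-1, 0, 2, 0], [-1, 0, 0, 2]].
All simple roots have the same length, so the diagram is simply laced. The associated Dynkin diagram is a chain of 2 nodes with a fork of two nodes at one end (D_4), so the type is D_4 (the algebra so(8)).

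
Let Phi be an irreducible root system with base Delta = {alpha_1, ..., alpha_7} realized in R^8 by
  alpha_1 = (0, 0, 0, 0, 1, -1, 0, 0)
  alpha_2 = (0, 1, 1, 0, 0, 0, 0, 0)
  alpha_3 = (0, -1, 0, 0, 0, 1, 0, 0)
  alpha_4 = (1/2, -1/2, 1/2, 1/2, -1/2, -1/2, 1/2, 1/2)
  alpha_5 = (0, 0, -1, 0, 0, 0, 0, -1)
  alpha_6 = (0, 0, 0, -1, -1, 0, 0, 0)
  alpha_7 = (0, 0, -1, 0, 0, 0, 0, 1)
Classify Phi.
type E_7

Compute the Cartan integers a_ij = 2(alpha_i, alpha_j)/(alpha_j, alpha_j); the resulting 7x7 Cartan matrix is
[[2, 0, -1, 0, 0, -1, 0], [0, 2, -1, 0, -1, 0, -1], [-1, -1, 2, 0, 0, 0, 0], [0, 0, 0, 2, -1, 0, 0], [0, -1, 0, -1, 2, 0, 0], [-1, 0, 0, 0, 0, 2, 0], [0, -1, 0, 0, 0, 0, 2]].
All simple roots have the same length, so the diagram is simply laced. The associated Dynkin diagram is a chain of 6 nodes with one extra node attached to the third node from one end (E_7), so the type is E_7.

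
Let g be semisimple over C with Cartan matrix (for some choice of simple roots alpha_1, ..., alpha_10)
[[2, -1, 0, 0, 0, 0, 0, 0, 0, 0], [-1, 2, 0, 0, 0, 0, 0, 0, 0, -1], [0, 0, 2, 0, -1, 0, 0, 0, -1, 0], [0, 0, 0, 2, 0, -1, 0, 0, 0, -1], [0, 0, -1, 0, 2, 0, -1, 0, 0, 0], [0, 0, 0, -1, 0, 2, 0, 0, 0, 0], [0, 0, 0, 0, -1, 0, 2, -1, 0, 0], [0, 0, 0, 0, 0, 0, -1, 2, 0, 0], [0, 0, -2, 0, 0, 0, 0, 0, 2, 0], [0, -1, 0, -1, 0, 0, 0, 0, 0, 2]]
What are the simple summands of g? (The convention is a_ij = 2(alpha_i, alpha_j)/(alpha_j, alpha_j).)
A_5 + C_5

The diagram associated to this matrix has two connected components: the simple roots {alpha_1, alpha_2, alpha_4, alpha_6, alpha_10} form a chain of 5 nodes with single edges (A_5), and {alpha_3, alpha_5, alpha_7, alpha_8, alpha_9} form a chain of 5 nodes with a double edge at one end; the terminal node there is the unique long simple root (C_5). A semisimple Lie algebra decomposes uniquely as the direct sum of simple ideals, one per connected component of its Dynkin diagram, so g ≅ A_5 ⊕ C_5 (dimension 35 + 55 = 90).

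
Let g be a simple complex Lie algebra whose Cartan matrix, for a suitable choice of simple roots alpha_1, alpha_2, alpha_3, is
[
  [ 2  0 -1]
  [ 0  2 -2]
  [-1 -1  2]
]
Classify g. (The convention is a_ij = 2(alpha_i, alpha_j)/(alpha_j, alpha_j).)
C_3 (sp(6))

The matrix has rank 3 with 2's on the diagonal. Reading the off-diagonal entries as Dynkin edges (a single edge where a_ij = a_ji = -1; a double or triple edge where a_ij * a_ji = 2 or 3), the diagram is a chain of 3 nodes with a double edge at one end; the terminal node there is the unique long simple root (C_3). One simple-root ordering that puts it in standard form is (alpha_1, alpha_3, alpha_2). So the algebra is type C_3, i.e. sp(6).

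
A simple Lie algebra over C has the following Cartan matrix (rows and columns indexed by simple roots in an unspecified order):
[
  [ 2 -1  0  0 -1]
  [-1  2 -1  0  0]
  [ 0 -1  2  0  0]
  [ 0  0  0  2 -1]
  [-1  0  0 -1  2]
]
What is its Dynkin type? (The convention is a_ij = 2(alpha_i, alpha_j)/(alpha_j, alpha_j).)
A_5

The matrix has rank 5 with 2's on the diagonal. Reading the off-diagonal entries as Dynkin edges (a single edge where a_ij = a_ji = -1; a double or triple edge where a_ij * a_ji = 2 or 3), the diagram is a chain of 5 nodes with single edges (A_5). One simple-root ordering that puts it in standard form is (alpha_4, alpha_5, alpha_1, alpha_2, alpha_3). So the algebra is type A_5, i.e. sl(6).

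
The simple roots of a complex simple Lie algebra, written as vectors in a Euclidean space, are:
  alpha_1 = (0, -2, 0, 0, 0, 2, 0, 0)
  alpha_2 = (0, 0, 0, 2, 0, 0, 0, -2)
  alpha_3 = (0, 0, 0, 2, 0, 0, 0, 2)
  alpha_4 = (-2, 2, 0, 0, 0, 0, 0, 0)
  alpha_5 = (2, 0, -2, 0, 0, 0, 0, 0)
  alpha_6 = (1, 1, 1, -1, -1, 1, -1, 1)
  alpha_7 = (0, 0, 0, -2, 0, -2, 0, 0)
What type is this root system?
E_7

Compute the Cartan integers a_ij = 2(alpha_i, alpha_j)/(alpha_j, alpha_j); the resulting 7x7 Cartan matrix is
[[2, 0, 0, -1, 0, 0, -1], [0, 2, 0, 0, 0, -1, -1], [0, 0, 2, 0, 0, 0, -1], [-1, 0, 0, 2, -1, 0, 0], [0, 0, 0, -1, 2, 0, 0], [0, -1, 0, 0, 0, 2, 0], [-1, -1, -1, 0, 0, 0, 2]].
All simple roots have the same length, so the diagram is simply laced. The associated Dynkin diagram is a chain of 6 nodes with one extra node attached to the third node from one end (E_7), so the type is E_7.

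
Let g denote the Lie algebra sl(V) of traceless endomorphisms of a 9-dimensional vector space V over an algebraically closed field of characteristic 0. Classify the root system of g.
type A_8

This is sl(9), which has dimension 9^2 - 1 = 80 and rank 9 - 1 = 8 (a Cartan subalgebra is the diagonal traceless matrices). In the classification of classical Lie algebras, the special linear algebra sl(n+1) has type A_n; here n = 8, so the Dynkin diagram is a chain of 8 nodes with single edges (A_8). Hence the type is A_8.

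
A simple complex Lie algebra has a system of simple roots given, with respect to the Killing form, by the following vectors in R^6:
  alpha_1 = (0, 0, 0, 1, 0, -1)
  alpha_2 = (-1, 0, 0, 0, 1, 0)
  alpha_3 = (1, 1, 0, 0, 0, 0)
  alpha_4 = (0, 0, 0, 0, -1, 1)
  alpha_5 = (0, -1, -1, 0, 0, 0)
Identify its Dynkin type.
Compute the Cartan integers a_ij = 2(alpha_i, alpha_j)/(alpha_j, alpha_j); the resulting 5x5 Cartan matrix is
[[2, 0, 0, -1, 0], [0, 2, -1, -1, 0], [0, -1, 2, 0, -1], [-1, -1, 0, 2, 0], [0, 0, -1, 0, 2]].
All simple roots have the same length, so the diagram is simply laced. The associated Dynkin diagram is a chain of 5 nodes with single edges (A_5), so the type is A_5 (the algebra sl(6)).

A_5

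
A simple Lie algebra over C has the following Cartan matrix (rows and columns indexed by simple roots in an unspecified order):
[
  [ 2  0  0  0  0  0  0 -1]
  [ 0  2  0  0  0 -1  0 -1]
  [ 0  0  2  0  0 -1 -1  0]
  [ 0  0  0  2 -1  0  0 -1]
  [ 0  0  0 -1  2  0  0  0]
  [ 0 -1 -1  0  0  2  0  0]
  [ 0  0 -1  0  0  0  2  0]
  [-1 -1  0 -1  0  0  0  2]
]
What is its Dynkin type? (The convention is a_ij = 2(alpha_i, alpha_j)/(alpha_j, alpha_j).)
E_8

The matrix has rank 8 with 2's on the diagonal. Reading the off-diagonal entries as Dynkin edges (a single edge where a_ij = a_ji = -1; a double or triple edge where a_ij * a_ji = 2 or 3), the diagram is a chain of 7 nodes with one extra node attached to the third node from one end (E_8). One simple-root ordering that puts it in standard form is (alpha_5, alpha_1, alpha_4, alpha_8, alpha_2, alpha_6, alpha_3, alpha_7). So the algebra is type E_8.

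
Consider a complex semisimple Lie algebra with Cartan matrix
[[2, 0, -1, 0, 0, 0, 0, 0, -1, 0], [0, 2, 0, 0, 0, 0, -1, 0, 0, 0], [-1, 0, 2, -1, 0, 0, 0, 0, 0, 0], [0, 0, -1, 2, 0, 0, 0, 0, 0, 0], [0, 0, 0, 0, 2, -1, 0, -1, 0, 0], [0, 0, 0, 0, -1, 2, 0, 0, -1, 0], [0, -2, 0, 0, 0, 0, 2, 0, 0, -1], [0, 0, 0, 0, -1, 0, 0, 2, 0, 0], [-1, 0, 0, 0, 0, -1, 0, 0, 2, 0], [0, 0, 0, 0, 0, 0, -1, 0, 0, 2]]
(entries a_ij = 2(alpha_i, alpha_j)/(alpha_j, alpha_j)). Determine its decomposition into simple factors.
The diagram associated to this matrix has two connected components: the simple roots {alpha_1, alpha_3, alpha_4, alpha_5, alpha_6, alpha_8, alpha_9} form a chain of 7 nodes with single edges (A_7), and {alpha_2, alpha_7, alpha_10} form a chain of 3 nodes with a double edge at one end; the terminal node there is the unique short simple root (B_3). A semisimple Lie algebra decomposes uniquely as the direct sum of simple ideals, one per connected component of its Dynkin diagram, so g ≅ A_7 ⊕ B_3 (dimension 63 + 21 = 84).

A_7 ⊕ B_3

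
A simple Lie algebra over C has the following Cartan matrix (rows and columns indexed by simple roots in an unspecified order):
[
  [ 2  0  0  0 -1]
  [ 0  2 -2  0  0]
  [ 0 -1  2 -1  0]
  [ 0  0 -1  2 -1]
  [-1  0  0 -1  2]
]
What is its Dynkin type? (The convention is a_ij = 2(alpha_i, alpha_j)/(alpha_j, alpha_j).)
C_5

The matrix has rank 5 with 2's on the diagonal. Reading the off-diagonal entries as Dynkin edges (a single edge where a_ij = a_ji = -1; a double or triple edge where a_ij * a_ji = 2 or 3), the diagram is a chain of 5 nodes with a double edge at one end; the terminal node there is the unique long simple root (C_5). One simple-root ordering that puts it in standard form is (alpha_1, alpha_5, alpha_4, alpha_3, alpha_2). So the algebra is type C_5, i.e. sp(10).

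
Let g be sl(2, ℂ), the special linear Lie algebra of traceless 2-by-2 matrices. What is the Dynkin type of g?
A_1 (sl(2))

This is sl(2), which has dimension 2^2 - 1 = 3 and rank 2 - 1 = 1 (a Cartan subalgebra is the diagonal traceless matrices). In the classification of classical Lie algebras, the special linear algebra sl(n+1) has type A_n; here n = 1, so the Dynkin diagram is a chain of 1 nodes with single edges (A_1). Hence the type is A_1.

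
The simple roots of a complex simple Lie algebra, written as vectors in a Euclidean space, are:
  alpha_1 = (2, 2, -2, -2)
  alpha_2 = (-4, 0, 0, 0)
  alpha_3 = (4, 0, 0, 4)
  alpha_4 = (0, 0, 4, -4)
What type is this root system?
F4

Compute the Cartan integers a_ij = 2(alpha_i, alpha_j)/(alpha_j, alpha_j); the resulting 4x4 Cartan matrix is
[[2, -1, 0, 0], [-1, 2, -1, 0], [0, -2, 2, -1], [0, 0, -1, 2]].
The roots have two lengths (squared-length ratio 2:1); the short ones are alpha_{1,2}. The associated Dynkin diagram is a chain of 4 nodes with a double edge between the middle two (F_4), so the type is F_4.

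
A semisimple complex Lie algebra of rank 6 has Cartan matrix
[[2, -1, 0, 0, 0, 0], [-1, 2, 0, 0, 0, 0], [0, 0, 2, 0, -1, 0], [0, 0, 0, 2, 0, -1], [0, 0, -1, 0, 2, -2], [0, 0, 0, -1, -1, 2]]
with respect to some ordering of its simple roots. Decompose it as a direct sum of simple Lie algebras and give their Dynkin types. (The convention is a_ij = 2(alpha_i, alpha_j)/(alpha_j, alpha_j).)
type A_2 + type F_4

The diagram associated to this matrix has two connected components: the simple roots {alpha_1, alpha_2} form a chain of 2 nodes with single edges (A_2), and {alpha_3, alpha_4, alpha_5, alpha_6} form a chain of 4 nodes with a double edge between the middle two (F_4). A semisimple Lie algebra decomposes uniquely as the direct sum of simple ideals, one per connected component of its Dynkin diagram, so g ≅ A_2 ⊕ F_4 (dimension 8 + 52 = 60).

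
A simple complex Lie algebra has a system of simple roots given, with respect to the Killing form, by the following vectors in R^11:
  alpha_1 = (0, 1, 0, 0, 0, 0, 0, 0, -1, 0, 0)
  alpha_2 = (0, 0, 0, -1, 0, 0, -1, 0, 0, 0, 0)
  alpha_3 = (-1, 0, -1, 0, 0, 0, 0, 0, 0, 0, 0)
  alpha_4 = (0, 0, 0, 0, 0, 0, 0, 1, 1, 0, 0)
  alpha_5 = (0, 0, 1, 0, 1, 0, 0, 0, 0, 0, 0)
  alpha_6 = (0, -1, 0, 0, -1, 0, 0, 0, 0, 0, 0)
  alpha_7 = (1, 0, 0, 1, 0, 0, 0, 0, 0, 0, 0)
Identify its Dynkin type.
Compute the Cartan integers a_ij = 2(alpha_i, alpha_j)/(alpha_j, alpha_j); the resulting 7x7 Cartan matrix is
[[2, 0, 0, -1, 0, -1, 0], [0, 2, 0, 0, 0, 0, -1], [0, 0, 2, 0, -1, 0, -1], [-1, 0, 0, 2, 0, 0, 0], [0, 0, -1, 0, 2, -1, 0], [-1, 0, 0, 0, -1, 2, 0], [0, -1, -1, 0, 0, 0, 2]].
All simple roots have the same length, so the diagram is simply laced. The associated Dynkin diagram is a chain of 7 nodes with single edges (A_7), so the type is A_7 (the algebra sl(8)).

type A_7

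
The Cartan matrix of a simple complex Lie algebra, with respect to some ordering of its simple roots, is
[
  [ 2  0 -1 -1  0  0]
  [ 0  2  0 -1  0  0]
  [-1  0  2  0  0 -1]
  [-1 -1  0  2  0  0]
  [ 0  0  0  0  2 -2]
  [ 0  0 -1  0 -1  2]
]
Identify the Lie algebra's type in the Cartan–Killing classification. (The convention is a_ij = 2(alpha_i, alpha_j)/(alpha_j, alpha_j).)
The matrix has rank 6 with 2's on the diagonal. Reading the off-diagonal entries as Dynkin edges (a single edge where a_ij = a_ji = -1; a double or triple edge where a_ij * a_ji = 2 or 3), the diagram is a chain of 6 nodes with a double edge at one end; the terminal node there is the unique long simple root (C_6). One simple-root ordering that puts it in standard form is (alpha_2, alpha_4, alpha_1, alpha_3, alpha_6, alpha_5). So the algebra is type C_6, i.e. sp(12).

type C_6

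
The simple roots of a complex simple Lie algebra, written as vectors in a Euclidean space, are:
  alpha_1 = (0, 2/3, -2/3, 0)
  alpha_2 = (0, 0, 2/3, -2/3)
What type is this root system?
type A_2

Compute the Cartan integers a_ij = 2(alpha_i, alpha_j)/(alpha_j, alpha_j); the resulting 2x2 Cartan matrix is
[[2, -1], [-1, 2]].
All simple roots have the same length, so the diagram is simply laced. The associated Dynkin diagram is a chain of 2 nodes with single edges (A_2), so the type is A_2 (the algebra sl(3)).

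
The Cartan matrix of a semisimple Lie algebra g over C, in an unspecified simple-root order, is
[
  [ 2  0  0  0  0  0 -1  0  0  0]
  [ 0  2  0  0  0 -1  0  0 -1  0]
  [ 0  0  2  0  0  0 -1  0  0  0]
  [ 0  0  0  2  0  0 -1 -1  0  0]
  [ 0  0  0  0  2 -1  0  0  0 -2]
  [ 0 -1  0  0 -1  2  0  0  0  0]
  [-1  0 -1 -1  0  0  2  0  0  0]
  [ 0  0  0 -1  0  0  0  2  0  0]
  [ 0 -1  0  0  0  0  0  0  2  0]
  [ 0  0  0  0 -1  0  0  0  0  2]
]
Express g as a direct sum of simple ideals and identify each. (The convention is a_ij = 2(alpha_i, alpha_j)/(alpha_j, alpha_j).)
B_5 ⊕ D_5

The diagram associated to this matrix has two connected components: the simple roots {alpha_2, alpha_5, alpha_6, alpha_9, alpha_10} form a chain of 5 nodes with a double edge at one end; the terminal node there is the unique short simple root (B_5), and {alpha_1, alpha_3, alpha_4, alpha_7, alpha_8} form a chain of 3 nodes with a fork of two nodes at one end (D_5). A semisimple Lie algebra decomposes uniquely as the direct sum of simple ideals, one per connected component of its Dynkin diagram, so g ≅ B_5 ⊕ D_5 (dimension 55 + 45 = 100).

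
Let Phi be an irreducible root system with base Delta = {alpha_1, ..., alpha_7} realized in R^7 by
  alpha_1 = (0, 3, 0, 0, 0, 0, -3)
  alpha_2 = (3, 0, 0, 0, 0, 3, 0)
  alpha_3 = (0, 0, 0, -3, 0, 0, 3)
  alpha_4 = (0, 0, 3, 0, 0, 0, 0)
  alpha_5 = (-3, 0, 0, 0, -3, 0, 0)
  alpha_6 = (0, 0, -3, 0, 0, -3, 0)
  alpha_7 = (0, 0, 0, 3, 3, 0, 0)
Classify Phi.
Compute the Cartan integers a_ij = 2(alpha_i, alpha_j)/(alpha_j, alpha_j); the resulting 7x7 Cartan matrix is
[[2, 0, -1, 0, 0, 0, 0], [0, 2, 0, 0, -1, -1, 0], [-1, 0, 2, 0, 0, 0, -1], [0, 0, 0, 2, 0, -1, 0], [0, -1, 0, 0, 2, 0, -1], [0, -1, 0, -2, 0, 2, 0], [0, 0, -1, 0, -1, 0, 2]].
The roots have two lengths (squared-length ratio 2:1); the short ones are alpha_{4}. The associated Dynkin diagram is a chain of 7 nodes with a double edge at one end; the terminal node there is the unique short simple root (B_7), so the type is B_7 (the algebra so(15)).

type B_7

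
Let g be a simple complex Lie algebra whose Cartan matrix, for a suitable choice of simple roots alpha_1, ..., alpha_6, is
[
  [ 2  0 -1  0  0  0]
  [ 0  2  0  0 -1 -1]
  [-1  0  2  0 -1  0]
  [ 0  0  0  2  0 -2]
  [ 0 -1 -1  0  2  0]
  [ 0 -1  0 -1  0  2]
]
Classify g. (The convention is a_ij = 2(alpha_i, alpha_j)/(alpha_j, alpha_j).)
C_6

The matrix has rank 6 with 2's on the diagonal. Reading the off-diagonal entries as Dynkin edges (a single edge where a_ij = a_ji = -1; a double or triple edge where a_ij * a_ji = 2 or 3), the diagram is a chain of 6 nodes with a double edge at one end; the terminal node there is the unique long simple root (C_6). One simple-root ordering that puts it in standard form is (alpha_1, alpha_3, alpha_5, alpha_2, alpha_6, alpha_4). So the algebra is type C_6, i.e. sp(12).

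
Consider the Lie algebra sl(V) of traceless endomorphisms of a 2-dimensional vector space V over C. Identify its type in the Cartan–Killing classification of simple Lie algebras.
This is sl(2), which has dimension 2^2 - 1 = 3 and rank 2 - 1 = 1 (a Cartan subalgebra is the diagonal traceless matrices). In the classification of classical Lie algebras, the special linear algebra sl(n+1) has type A_n; here n = 1, so the Dynkin diagram is a chain of 1 nodes with single edges (A_1). Hence the type is A_1.

A1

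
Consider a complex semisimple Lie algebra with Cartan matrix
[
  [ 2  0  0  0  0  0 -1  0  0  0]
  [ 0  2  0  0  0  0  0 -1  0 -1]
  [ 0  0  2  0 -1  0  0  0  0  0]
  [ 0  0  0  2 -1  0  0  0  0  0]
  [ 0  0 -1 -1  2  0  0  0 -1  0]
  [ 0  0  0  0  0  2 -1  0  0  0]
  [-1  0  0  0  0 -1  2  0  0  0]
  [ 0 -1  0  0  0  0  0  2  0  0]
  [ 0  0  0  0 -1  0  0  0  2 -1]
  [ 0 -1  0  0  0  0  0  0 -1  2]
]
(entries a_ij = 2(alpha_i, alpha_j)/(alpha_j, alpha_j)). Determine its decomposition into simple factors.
A_3 ⊕ D_7

The diagram associated to this matrix has two connected components: the simple roots {alpha_1, alpha_6, alpha_7} form a chain of 3 nodes with single edges (A_3), and {alpha_2, alpha_3, alpha_4, alpha_5, alpha_8, alpha_9, alpha_10} form a chain of 5 nodes with a fork of two nodes at one end (D_7). A semisimple Lie algebra decomposes uniquely as the direct sum of simple ideals, one per connected component of its Dynkin diagram, so g ≅ A_3 ⊕ D_7 (dimension 15 + 91 = 106).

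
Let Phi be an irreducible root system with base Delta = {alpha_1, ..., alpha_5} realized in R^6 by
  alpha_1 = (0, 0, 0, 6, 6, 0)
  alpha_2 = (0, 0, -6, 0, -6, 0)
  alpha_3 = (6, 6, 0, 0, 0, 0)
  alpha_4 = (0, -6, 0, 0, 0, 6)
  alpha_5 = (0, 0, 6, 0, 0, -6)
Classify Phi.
A_5 (sl(6))

Compute the Cartan integers a_ij = 2(alpha_i, alpha_j)/(alpha_j, alpha_j); the resulting 5x5 Cartan matrix is
[[2, -1, 0, 0, 0], [-1, 2, 0, 0, -1], [0, 0, 2, -1, 0], [0, 0, -1, 2, -1], [0, -1, 0, -1, 2]].
All simple roots have the same length, so the diagram is simply laced. The associated Dynkin diagram is a chain of 5 nodes with single edges (A_5), so the type is A_5 (the algebra sl(6)).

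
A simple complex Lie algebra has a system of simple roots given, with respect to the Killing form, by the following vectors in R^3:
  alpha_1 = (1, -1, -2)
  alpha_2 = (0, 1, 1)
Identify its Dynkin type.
G_2

Compute the Cartan integers a_ij = 2(alpha_i, alpha_j)/(alpha_j, alpha_j); the resulting 2x2 Cartan matrix is
[[2, -3], [-1, 2]].
The roots have two lengths (squared-length ratio 3:1); the short ones are alpha_{2}. The associated Dynkin diagram is two nodes joined by a triple edge (G_2), so the type is G_2.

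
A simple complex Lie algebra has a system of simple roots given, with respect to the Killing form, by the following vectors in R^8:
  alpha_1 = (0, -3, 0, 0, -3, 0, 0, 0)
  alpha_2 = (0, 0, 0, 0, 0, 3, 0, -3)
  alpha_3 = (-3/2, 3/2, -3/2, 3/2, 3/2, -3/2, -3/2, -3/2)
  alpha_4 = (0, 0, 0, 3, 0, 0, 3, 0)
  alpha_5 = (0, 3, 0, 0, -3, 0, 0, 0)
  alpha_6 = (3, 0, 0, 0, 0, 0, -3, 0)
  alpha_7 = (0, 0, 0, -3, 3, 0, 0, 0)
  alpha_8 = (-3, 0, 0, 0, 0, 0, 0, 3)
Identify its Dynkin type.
Compute the Cartan integers a_ij = 2(alpha_i, alpha_j)/(alpha_j, alpha_j); the resulting 8x8 Cartan matrix is
[[2, 0, -1, 0, 0, 0, -1, 0], [0, 2, 0, 0, 0, 0, 0, -1], [-1, 0, 2, 0, 0, 0, 0, 0], [0, 0, 0, 2, 0, -1, -1, 0], [0, 0, 0, 0, 2, 0, -1, 0], [0, 0, 0, -1, 0, 2, 0, -1], [-1, 0, 0, -1, -1, 0, 2, 0], [0, -1, 0, 0, 0, -1, 0, 2]].
All simple roots have the same length, so the diagram is simply laced. The associated Dynkin diagram is a chain of 7 nodes with one extra node attached to the third node from one end (E_8), so the type is E_8.

type E_8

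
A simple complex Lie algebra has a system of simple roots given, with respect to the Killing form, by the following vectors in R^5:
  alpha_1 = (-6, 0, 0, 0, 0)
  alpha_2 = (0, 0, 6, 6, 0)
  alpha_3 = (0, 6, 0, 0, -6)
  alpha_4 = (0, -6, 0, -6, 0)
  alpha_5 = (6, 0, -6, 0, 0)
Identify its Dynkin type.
B5

Compute the Cartan integers a_ij = 2(alpha_i, alpha_j)/(alpha_j, alpha_j); the resulting 5x5 Cartan matrix is
[[2, 0, 0, 0, -1], [0, 2, 0, -1, -1], [0, 0, 2, -1, 0], [0, -1, -1, 2, 0], [-2, -1, 0, 0, 2]].
The roots have two lengths (squared-length ratio 2:1); the short ones are alpha_{1}. The associated Dynkin diagram is a chain of 5 nodes with a double edge at one end; the terminal node there is the unique short simple root (B_5), so the type is B_5 (the algebra so(11)).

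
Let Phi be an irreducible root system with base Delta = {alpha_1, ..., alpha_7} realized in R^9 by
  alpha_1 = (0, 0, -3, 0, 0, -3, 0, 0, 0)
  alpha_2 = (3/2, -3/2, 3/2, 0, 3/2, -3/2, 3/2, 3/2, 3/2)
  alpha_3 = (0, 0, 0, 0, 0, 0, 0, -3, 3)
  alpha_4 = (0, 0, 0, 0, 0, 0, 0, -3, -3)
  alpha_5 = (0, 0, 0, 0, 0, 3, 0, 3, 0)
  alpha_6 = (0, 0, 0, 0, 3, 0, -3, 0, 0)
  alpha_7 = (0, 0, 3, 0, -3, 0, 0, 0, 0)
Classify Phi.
Compute the Cartan integers a_ij = 2(alpha_i, alpha_j)/(alpha_j, alpha_j); the resulting 7x7 Cartan matrix is
[[2, 0, 0, 0, -1, 0, -1], [0, 2, 0, -1, 0, 0, 0], [0, 0, 2, 0, -1, 0, 0], [0, -1, 0, 2, -1, 0, 0], [-1, 0, -1, -1, 2, 0, 0], [0, 0, 0, 0, 0, 2, -1], [-1, 0, 0, 0, 0, -1, 2]].
All simple roots have the same length, so the diagram is simply laced. The associated Dynkin diagram is a chain of 6 nodes with one extra node attached to the third node from one end (E_7), so the type is E_7.

E7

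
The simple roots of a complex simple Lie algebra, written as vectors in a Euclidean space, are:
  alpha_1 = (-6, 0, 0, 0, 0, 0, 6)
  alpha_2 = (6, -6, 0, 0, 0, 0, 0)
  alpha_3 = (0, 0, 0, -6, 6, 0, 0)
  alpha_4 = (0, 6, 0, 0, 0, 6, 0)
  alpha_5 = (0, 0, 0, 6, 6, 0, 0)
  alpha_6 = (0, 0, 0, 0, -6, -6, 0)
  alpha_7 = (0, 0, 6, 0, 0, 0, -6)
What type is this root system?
type D_7

Compute the Cartan integers a_ij = 2(alpha_i, alpha_j)/(alpha_j, alpha_j); the resulting 7x7 Cartan matrix is
[[2, -1, 0, 0, 0, 0, -1], [-1, 2, 0, -1, 0, 0, 0], [0, 0, 2, 0, 0, -1, 0], [0, -1, 0, 2, 0, -1, 0], [0, 0, 0, 0, 2, -1, 0], [0, 0, -1, -1, -1, 2, 0], [-1, 0, 0, 0, 0, 0, 2]].
All simple roots have the same length, so the diagram is simply laced. The associated Dynkin diagram is a chain of 5 nodes with a fork of two nodes at one end (D_7), so the type is D_7 (the algebra so(14)).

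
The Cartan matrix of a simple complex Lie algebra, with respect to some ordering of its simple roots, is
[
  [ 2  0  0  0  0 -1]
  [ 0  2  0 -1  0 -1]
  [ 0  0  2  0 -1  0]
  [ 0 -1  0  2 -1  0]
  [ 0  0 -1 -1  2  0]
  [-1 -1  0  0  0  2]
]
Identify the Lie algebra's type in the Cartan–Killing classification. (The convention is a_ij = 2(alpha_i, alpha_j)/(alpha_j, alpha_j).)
A_6

The matrix has rank 6 with 2's on the diagonal. Reading the off-diagonal entries as Dynkin edges (a single edge where a_ij = a_ji = -1; a double or triple edge where a_ij * a_ji = 2 or 3), the diagram is a chain of 6 nodes with single edges (A_6). One simple-root ordering that puts it in standard form is (alpha_1, alpha_6, alpha_2, alpha_4, alpha_5, alpha_3). So the algebra is type A_6, i.e. sl(7).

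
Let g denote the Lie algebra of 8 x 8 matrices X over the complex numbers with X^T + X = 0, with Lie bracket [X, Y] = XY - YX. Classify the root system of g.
This is so(8) with 8 even, which has dimension 8(8-1)/2 = 28 and rank 8/2 = 4. In the classification of classical Lie algebras, the orthogonal algebra so(2n) in an even number of variables has type D_n; here n = 4, so the Dynkin diagram is a chain of 2 nodes with a fork of two nodes at one end (D_4). Hence the type is D_4.

D_4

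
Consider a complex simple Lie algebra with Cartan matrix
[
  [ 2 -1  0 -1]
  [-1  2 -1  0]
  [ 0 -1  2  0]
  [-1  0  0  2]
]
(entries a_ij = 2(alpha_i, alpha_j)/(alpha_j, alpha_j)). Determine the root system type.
The matrix has rank 4 with 2's on the diagonal. Reading the off-diagonal entries as Dynkin edges (a single edge where a_ij = a_ji = -1; a double or triple edge where a_ij * a_ji = 2 or 3), the diagram is a chain of 4 nodes with single edges (A_4). One simple-root ordering that puts it in standard form is (alpha_4, alpha_1, alpha_2, alpha_3). So the algebra is type A_4, i.e. sl(5).

A4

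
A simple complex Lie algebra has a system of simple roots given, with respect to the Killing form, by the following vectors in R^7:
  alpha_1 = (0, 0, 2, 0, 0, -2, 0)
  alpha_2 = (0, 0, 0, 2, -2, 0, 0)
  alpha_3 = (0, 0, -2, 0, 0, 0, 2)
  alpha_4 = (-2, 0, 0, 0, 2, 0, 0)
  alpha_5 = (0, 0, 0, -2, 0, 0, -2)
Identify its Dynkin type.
Compute the Cartan integers a_ij = 2(alpha_i, alpha_j)/(alpha_j, alpha_j); the resulting 5x5 Cartan matrix is
[[2, 0, -1, 0, 0], [0, 2, 0, -1, -1], [-1, 0, 2, 0, -1], [0, -1, 0, 2, 0], [0, -1, -1, 0, 2]].
All simple roots have the same length, so the diagram is simply laced. The associated Dynkin diagram is a chain of 5 nodes with single edges (A_5), so the type is A_5 (the algebra sl(6)).

A_5 (sl(6))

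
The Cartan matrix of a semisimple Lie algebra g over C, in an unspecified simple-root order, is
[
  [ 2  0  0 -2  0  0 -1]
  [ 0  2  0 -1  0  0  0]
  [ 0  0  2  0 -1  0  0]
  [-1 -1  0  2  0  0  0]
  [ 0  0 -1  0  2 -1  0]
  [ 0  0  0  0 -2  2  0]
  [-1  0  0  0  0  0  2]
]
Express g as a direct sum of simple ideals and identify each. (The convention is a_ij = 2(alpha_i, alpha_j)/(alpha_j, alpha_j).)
The diagram associated to this matrix has two connected components: the simple roots {alpha_3, alpha_5, alpha_6} form a chain of 3 nodes with a double edge at one end; the terminal node there is the unique long simple root (C_3), and {alpha_1, alpha_2, alpha_4, alpha_7} form a chain of 4 nodes with a double edge between the middle two (F_4). A semisimple Lie algebra decomposes uniquely as the direct sum of simple ideals, one per connected component of its Dynkin diagram, so g ≅ C_3 ⊕ F_4 (dimension 21 + 52 = 73).

C_3 + F_4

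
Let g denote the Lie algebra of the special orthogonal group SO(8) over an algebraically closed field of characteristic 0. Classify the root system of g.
D_4 (so(8))

This is so(8) with 8 even, which has dimension 8(8-1)/2 = 28 and rank 8/2 = 4. In the classification of classical Lie algebras, the orthogonal algebra so(2n) in an even number of variables has type D_n; here n = 4, so the Dynkin diagram is a chain of 2 nodes with a fork of two nodes at one end (D_4). Hence the type is D_4.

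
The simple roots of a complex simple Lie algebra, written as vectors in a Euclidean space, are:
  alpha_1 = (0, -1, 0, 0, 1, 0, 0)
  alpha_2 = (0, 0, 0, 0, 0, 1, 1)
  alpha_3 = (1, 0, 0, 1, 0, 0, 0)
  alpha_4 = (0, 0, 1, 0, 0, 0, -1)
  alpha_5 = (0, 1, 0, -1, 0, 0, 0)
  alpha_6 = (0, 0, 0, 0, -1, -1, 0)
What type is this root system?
type A_6

Compute the Cartan integers a_ij = 2(alpha_i, alpha_j)/(alpha_j, alpha_j); the resulting 6x6 Cartan matrix is
[[2, 0, 0, 0, -1, -1], [0, 2, 0, -1, 0, -1], [0, 0, 2, 0, -1, 0], [0, -1, 0, 2, 0, 0], [-1, 0, -1, 0, 2, 0], [-1, -1, 0, 0, 0, 2]].
All simple roots have the same length, so the diagram is simply laced. The associated Dynkin diagram is a chain of 6 nodes with single edges (A_6), so the type is A_6 (the algebra sl(7)).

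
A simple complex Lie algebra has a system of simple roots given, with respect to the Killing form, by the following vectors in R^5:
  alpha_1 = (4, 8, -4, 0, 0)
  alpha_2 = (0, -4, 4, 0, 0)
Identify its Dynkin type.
Compute the Cartan integers a_ij = 2(alpha_i, alpha_j)/(alpha_j, alpha_j); the resulting 2x2 Cartan matrix is
[[2, -3], [-1, 2]].
The roots have two lengths (squared-length ratio 3:1); the short ones are alpha_{2}. The associated Dynkin diagram is two nodes joined by a triple edge (G_2), so the type is G_2.

G_2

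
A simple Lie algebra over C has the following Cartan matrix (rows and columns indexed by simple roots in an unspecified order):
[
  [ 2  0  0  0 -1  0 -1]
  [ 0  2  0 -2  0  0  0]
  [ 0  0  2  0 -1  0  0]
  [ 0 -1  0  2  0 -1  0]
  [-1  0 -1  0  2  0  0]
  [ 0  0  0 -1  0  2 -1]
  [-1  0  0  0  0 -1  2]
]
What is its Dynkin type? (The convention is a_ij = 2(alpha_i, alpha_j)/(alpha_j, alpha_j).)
type C_7

The matrix has rank 7 with 2's on the diagonal. Reading the off-diagonal entries as Dynkin edges (a single edge where a_ij = a_ji = -1; a double or triple edge where a_ij * a_ji = 2 or 3), the diagram is a chain of 7 nodes with a double edge at one end; the terminal node there is the unique long simple root (C_7). One simple-root ordering that puts it in standard form is (alpha_3, alpha_5, alpha_1, alpha_7, alpha_6, alpha_4, alpha_2). So the algebra is type C_7, i.e. sp(14).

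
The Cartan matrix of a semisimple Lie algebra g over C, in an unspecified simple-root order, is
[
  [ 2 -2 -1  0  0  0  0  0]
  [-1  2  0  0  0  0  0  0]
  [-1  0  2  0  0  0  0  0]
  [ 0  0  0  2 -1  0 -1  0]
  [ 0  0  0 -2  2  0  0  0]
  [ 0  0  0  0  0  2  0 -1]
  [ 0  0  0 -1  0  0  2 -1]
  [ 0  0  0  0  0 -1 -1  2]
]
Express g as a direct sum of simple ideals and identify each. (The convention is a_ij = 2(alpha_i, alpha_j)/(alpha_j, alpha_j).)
The diagram associated to this matrix has two connected components: the simple roots {alpha_1, alpha_2, alpha_3} form a chain of 3 nodes with a double edge at one end; the terminal node there is the unique short simple root (B_3), and {alpha_4, alpha_5, alpha_6, alpha_7, alpha_8} form a chain of 5 nodes with a double edge at one end; the terminal node there is the unique long simple root (C_5). A semisimple Lie algebra decomposes uniquely as the direct sum of simple ideals, one per connected component of its Dynkin diagram, so g ≅ B_3 ⊕ C_5 (dimension 21 + 55 = 76).

B_3 + C_5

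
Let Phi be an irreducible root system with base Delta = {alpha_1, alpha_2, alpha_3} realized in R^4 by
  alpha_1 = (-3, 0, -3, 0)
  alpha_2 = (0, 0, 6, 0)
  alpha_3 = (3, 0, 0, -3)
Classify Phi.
Compute the Cartan integers a_ij = 2(alpha_i, alpha_j)/(alpha_j, alpha_j); the resulting 3x3 Cartan matrix is
[[2, -1, -1], [-2, 2, 0], [-1, 0, 2]].
The roots have two lengths (squared-length ratio 2:1); the short ones are alpha_{1,3}. The associated Dynkin diagram is a chain of 3 nodes with a double edge at one end; the terminal node there is the unique long simple root (C_3), so the type is C_3 (the algebra sp(6)).

type C_3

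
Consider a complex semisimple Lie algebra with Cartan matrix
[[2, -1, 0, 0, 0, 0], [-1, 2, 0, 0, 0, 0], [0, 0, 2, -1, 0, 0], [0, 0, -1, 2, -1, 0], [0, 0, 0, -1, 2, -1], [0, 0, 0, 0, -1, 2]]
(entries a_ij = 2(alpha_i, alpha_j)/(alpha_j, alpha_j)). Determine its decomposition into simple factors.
A_2 (sl(3)) ⊕ A_4 (sl(5))

The diagram associated to this matrix has two connected components: the simple roots {alpha_1, alpha_2} form a chain of 2 nodes with single edges (A_2), and {alpha_3, alpha_4, alpha_5, alpha_6} form a chain of 4 nodes with single edges (A_4). A semisimple Lie algebra decomposes uniquely as the direct sum of simple ideals, one per connected component of its Dynkin diagram, so g ≅ A_2 ⊕ A_4 (dimension 8 + 24 = 32).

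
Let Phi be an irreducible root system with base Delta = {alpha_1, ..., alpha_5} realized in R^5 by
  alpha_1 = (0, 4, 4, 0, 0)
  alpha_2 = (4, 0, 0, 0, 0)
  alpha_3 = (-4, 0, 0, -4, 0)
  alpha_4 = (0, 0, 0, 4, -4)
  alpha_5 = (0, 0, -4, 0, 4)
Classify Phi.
type B_5

Compute the Cartan integers a_ij = 2(alpha_i, alpha_j)/(alpha_j, alpha_j); the resulting 5x5 Cartan matrix is
[[2, 0, 0, 0, -1], [0, 2, -1, 0, 0], [0, -2, 2, -1, 0], [0, 0, -1, 2, -1], [-1, 0, 0, -1, 2]].
The roots have two lengths (squared-length ratio 2:1); the short ones are alpha_{2}. The associated Dynkin diagram is a chain of 5 nodes with a double edge at one end; the terminal node there is the unique short simple root (B_5), so the type is B_5 (the algebra so(11)).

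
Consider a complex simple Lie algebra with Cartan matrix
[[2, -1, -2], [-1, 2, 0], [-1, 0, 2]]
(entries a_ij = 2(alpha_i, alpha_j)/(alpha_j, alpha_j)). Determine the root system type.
B_3

The matrix has rank 3 with 2's on the diagonal. Reading the off-diagonal entries as Dynkin edges (a single edge where a_ij = a_ji = -1; a double or triple edge where a_ij * a_ji = 2 or 3), the diagram is a chain of 3 nodes with a double edge at one end; the terminal node there is the unique short simple root (B_3). One simple-root ordering that puts it in standard form is (alpha_2, alpha_1, alpha_3). So the algebra is type B_3, i.e. so(7).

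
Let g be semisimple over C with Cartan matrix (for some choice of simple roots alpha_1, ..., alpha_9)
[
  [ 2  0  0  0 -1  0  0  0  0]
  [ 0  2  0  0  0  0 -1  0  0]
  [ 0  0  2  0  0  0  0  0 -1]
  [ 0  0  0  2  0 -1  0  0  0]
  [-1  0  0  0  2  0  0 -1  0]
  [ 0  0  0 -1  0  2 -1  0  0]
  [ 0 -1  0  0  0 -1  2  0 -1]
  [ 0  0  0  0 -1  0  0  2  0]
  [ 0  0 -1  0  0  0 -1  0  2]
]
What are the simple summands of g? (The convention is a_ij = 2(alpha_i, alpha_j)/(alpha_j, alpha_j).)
A_3 (sl(4)) + E_6

The diagram associated to this matrix has two connected components: the simple roots {alpha_1, alpha_5, alpha_8} form a chain of 3 nodes with single edges (A_3), and {alpha_2, alpha_3, alpha_4, alpha_6, alpha_7, alpha_9} form a chain of 5 nodes with one extra node attached to the third node from one end (E_6). A semisimple Lie algebra decomposes uniquely as the direct sum of simple ideals, one per connected component of its Dynkin diagram, so g ≅ A_3 ⊕ E_6 (dimension 15 + 78 = 93).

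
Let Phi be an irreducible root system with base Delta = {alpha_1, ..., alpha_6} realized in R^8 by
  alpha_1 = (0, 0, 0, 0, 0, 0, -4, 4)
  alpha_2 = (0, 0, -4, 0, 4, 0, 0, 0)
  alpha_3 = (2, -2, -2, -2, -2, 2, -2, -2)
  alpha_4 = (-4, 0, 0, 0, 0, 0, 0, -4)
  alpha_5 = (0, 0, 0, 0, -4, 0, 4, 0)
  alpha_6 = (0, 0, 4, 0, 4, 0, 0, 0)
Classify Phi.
type E_6

Compute the Cartan integers a_ij = 2(alpha_i, alpha_j)/(alpha_j, alpha_j); the resulting 6x6 Cartan matrix is
[[2, 0, 0, -1, -1, 0], [0, 2, 0, 0, -1, 0], [0, 0, 2, 0, 0, -1], [-1, 0, 0, 2, 0, 0], [-1, -1, 0, 0, 2, -1], [0, 0, -1, 0, -1, 2]].
All simple roots have the same length, so the diagram is simply laced. The associated Dynkin diagram is a chain of 5 nodes with one extra node attached to the third node from one end (E_6), so the type is E_6.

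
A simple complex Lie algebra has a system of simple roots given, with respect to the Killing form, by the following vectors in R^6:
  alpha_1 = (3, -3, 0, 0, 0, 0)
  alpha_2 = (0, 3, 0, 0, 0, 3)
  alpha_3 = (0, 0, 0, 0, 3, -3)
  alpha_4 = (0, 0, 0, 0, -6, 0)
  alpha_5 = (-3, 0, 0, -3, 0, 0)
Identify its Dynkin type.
Compute the Cartan integers a_ij = 2(alpha_i, alpha_j)/(alpha_j, alpha_j); the resulting 5x5 Cartan matrix is
[[2, -1, 0, 0, -1], [-1, 2, -1, 0, 0], [0, -1, 2, -1, 0], [0, 0, -2, 2, 0], [-1, 0, 0, 0, 2]].
The roots have two lengths (squared-length ratio 2:1); the short ones are alpha_{1,2,3,5}. The associated Dynkin diagram is a chain of 5 nodes with a double edge at one end; the terminal node there is the unique long simple root (C_5), so the type is C_5 (the algebra sp(10)).

C5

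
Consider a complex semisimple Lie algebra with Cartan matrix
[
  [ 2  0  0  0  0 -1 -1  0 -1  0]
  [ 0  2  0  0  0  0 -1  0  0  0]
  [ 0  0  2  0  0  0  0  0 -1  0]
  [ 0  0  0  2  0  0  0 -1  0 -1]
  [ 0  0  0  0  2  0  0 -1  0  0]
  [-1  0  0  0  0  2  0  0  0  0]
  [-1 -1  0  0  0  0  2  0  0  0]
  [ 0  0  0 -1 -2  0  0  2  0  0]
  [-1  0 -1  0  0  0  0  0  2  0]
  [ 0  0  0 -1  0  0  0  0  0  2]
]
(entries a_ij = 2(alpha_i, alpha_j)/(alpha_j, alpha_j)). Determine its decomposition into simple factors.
type B_4 + type E_6

The diagram associated to this matrix has two connected components: the simple roots {alpha_4, alpha_5, alpha_8, alpha_10} form a chain of 4 nodes with a double edge at one end; the terminal node there is the unique short simple root (B_4), and {alpha_1, alpha_2, alpha_3, alpha_6, alpha_7, alpha_9} form a chain of 5 nodes with one extra node attached to the third node from one end (E_6). A semisimple Lie algebra decomposes uniquely as the direct sum of simple ideals, one per connected component of its Dynkin diagram, so g ≅ B_4 ⊕ E_6 (dimension 36 + 78 = 114).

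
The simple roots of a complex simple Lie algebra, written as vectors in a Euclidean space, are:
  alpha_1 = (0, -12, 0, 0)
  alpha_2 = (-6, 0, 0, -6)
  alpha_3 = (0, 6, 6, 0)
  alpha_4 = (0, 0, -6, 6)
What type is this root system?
Compute the Cartan integers a_ij = 2(alpha_i, alpha_j)/(alpha_j, alpha_j); the resulting 4x4 Cartan matrix is
[[2, 0, -2, 0], [0, 2, 0, -1], [-1, 0, 2, -1], [0, -1, -1, 2]].
The roots have two lengths (squared-length ratio 2:1); the short ones are alpha_{2,3,4}. The associated Dynkin diagram is a chain of 4 nodes with a double edge at one end; the terminal node there is the unique long simple root (C_4), so the type is C_4 (the algebra sp(8)).

C_4 (sp(8))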